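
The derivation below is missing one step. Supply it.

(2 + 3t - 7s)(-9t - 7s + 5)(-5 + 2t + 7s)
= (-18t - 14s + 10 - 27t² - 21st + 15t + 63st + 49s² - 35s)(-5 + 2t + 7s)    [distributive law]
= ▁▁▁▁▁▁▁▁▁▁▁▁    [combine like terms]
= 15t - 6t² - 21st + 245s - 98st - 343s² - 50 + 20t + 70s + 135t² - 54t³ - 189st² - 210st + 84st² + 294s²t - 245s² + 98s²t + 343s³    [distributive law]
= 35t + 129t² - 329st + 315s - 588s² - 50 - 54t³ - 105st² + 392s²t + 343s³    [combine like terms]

By combine like terms:

(-3t - 49s + 10 - 27t² + 42st + 49s²)(-5 + 2t + 7s)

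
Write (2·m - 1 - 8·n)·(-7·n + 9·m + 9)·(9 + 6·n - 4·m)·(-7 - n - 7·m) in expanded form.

7576·m·n + 4842·m·n² - 70·m²·n - 1612·m·n³ + 4728·m²·n² - 3092·m³·n - 1701·m² - 378·m³ + 504·m⁴ - 252·m + 4554·n - 159·n² - 2466·n³ + 567 - 336·n⁴

(2·m - 1 - 8·n)·(-7·n + 9·m + 9)·(9 + 6·n - 4·m)·(-7 - n - 7·m)
= (-14·m·n + 18·m² + 18·m + 7·n - 9·m - 9 + 56·n² - 72·m·n - 72·n)·(9 + 6·n - 4·m)·(-7 - n - 7·m)    [distributive law]
= (-86·m·n + 18·m² + 9·m - 65·n - 9 + 56·n²)·(9 + 6·n - 4·m)·(-7 - n - 7·m)    [combine like terms]
= (-774·m·n - 516·m·n² + 344·m²·n + 162·m² + 108·m²·n - 72·m³ + 81·m + 54·m·n - 36·m² - 585·n - 390·n² + 260·m·n - 81 - 54·n + 36·m + 504·n² + 336·n³ - 224·m·n²)·(-7 - n - 7·m)    [distributive law]
= (-460·m·n - 740·m·n² + 452·m²·n + 126·m² - 72·m³ + 117·m - 639·n + 114·n² - 81 + 336·n³)·(-7 - n - 7·m)    [combine like terms]
= 3220·m·n + 460·m·n² + 3220·m²·n + 5180·m·n² + 740·m·n³ + 5180·m²·n² - 3164·m²·n - 452·m²·n² - 3164·m³·n - 882·m² - 126·m²·n - 882·m³ + 504·m³ + 72·m³·n + 504·m⁴ - 819·m - 117·m·n - 819·m² + 4473·n + 639·n² + 4473·m·n - 798·n² - 114·n³ - 798·m·n² + 567 + 81·n + 567·m - 2352·n³ - 336·n⁴ - 2352·m·n³    [distributive law]
= 7576·m·n + 4842·m·n² - 70·m²·n - 1612·m·n³ + 4728·m²·n² - 3092·m³·n - 1701·m² - 378·m³ + 504·m⁴ - 252·m + 4554·n - 159·n² - 2466·n³ + 567 - 336·n⁴    [combine like terms]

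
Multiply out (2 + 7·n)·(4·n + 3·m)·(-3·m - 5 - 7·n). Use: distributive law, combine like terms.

(2 + 7·n)·(4·n + 3·m)·(-3·m - 5 - 7·n)
= (8·n + 6·m + 28·n^2 + 21·m·n)·(-3·m - 5 - 7·n)    [distributive law]
= -24·m·n - 40·n - 56·n^2 - 18·m^2 - 30·m - 42·m·n - 84·m·n^2 - 140·n^2 - 196·n^3 - 63·m^2·n - 105·m·n - 147·m·n^2    [distributive law]
= -171·m·n - 40·n - 196·n^2 - 18·m^2 - 30·m - 231·m·n^2 - 196·n^3 - 63·m^2·n    [combine like terms]

-171·m·n - 40·n - 196·n^2 - 18·m^2 - 30·m - 231·m·n^2 - 196·n^3 - 63·m^2·n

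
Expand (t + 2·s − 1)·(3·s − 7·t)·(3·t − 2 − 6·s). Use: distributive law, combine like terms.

(t + 2·s − 1)·(3·s − 7·t)·(3·t − 2 − 6·s)
= (3·s·t − 7·t^2 + 6·s^2 − 14·s·t − 3·s + 7·t)·(3·t − 2 − 6·s)    [distributive law]
= (−11·s·t − 7·t^2 + 6·s^2 − 3·s + 7·t)·(3·t − 2 − 6·s)    [combine like terms]
= −33·s·t^2 + 22·s·t + 66·s^2·t − 21·t^3 + 14·t^2 + 42·s·t^2 + 18·s^2·t − 12·s^2 − 36·s^3 − 9·s·t + 6·s + 18·s^2 + 21·t^2 − 14·t − 42·s·t    [distributive law]
= 9·s·t^2 − 29·s·t + 84·s^2·t − 21·t^3 + 35·t^2 + 6·s^2 − 36·s^3 + 6·s − 14·t    [combine like terms]

9·s·t^2 − 29·s·t + 84·s^2·t − 21·t^3 + 35·t^2 + 6·s^2 − 36·s^3 + 6·s − 14·t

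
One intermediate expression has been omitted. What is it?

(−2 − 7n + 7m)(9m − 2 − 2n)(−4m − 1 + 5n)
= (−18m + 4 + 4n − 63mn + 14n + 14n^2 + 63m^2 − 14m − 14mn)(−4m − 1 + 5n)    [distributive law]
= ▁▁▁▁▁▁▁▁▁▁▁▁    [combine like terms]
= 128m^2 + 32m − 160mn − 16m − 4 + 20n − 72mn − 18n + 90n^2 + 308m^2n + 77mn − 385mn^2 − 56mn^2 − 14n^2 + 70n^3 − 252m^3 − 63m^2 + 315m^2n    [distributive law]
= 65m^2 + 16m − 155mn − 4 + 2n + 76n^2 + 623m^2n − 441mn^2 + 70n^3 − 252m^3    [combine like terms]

After combine like terms, the bracketed line is:

(−32m + 4 + 18n − 77mn + 14n^2 + 63m^2)(−4m − 1 + 5n)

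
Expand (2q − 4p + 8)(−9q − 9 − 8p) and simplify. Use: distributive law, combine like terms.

(2q − 4p + 8)(−9q − 9 − 8p)
= −18q² − 18q − 16pq + 36pq + 36p + 32p² − 72q − 72 − 64p    [distributive law]
= −18q² − 90q + 20pq − 28p + 32p² − 72    [combine like terms]

−18q² − 90q + 20pq − 28p + 32p² − 72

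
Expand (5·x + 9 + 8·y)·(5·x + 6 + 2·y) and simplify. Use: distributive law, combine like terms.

(5·x + 9 + 8·y)·(5·x + 6 + 2·y)
= 25·x^2 + 30·x + 10·x·y + 45·x + 54 + 18·y + 40·x·y + 48·y + 16·y^2    [distributive law]
= 25·x^2 + 75·x + 50·x·y + 54 + 66·y + 16·y^2    [combine like terms]

25·x^2 + 75·x + 50·x·y + 54 + 66·y + 16·y^2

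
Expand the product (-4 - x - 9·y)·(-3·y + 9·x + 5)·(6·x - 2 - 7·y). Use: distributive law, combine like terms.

245·x·y + 206·y + 177·y^2 - 228·x^2 - 38·x + 40 - 405·x^2·y + 708·x·y^2 - 54·x^3 - 189·y^3

(-4 - x - 9·y)·(-3·y + 9·x + 5)·(6·x - 2 - 7·y)
= (12·y - 36·x - 20 + 3·x·y - 9·x^2 - 5·x + 27·y^2 - 81·x·y - 45·y)·(6·x - 2 - 7·y)    [distributive law]
= (-33·y - 41·x - 20 - 78·x·y - 9·x^2 + 27·y^2)·(6·x - 2 - 7·y)    [combine like terms]
= -198·x·y + 66·y + 231·y^2 - 246·x^2 + 82·x + 287·x·y - 120·x + 40 + 140·y - 468·x^2·y + 156·x·y + 546·x·y^2 - 54·x^3 + 18·x^2 + 63·x^2·y + 162·x·y^2 - 54·y^2 - 189·y^3    [distributive law]
= 245·x·y + 206·y + 177·y^2 - 228·x^2 - 38·x + 40 - 405·x^2·y + 708·x·y^2 - 54·x^3 - 189·y^3    [combine like terms]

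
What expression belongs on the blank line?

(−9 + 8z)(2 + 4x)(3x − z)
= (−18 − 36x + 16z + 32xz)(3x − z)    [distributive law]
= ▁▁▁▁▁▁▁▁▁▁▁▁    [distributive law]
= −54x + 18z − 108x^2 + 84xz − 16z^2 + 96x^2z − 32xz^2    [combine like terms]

Applying distributive law to the line above:

−54x + 18z − 108x^2 + 36xz + 48xz − 16z^2 + 96x^2z − 32xz^2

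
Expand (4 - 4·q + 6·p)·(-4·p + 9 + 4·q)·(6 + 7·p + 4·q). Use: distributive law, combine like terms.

480·p + 122·p^2 + 252·p·q + 216 + 24·q - 176·q^2 + 184·p^2·q + 48·p·q^2 - 64·q^3 - 168·p^3

(4 - 4·q + 6·p)·(-4·p + 9 + 4·q)·(6 + 7·p + 4·q)
= (-16·p + 36 + 16·q + 16·p·q - 36·q - 16·q^2 - 24·p^2 + 54·p + 24·p·q)·(6 + 7·p + 4·q)    [distributive law]
= (38·p + 36 - 20·q + 40·p·q - 16·q^2 - 24·p^2)·(6 + 7·p + 4·q)    [combine like terms]
= 228·p + 266·p^2 + 152·p·q + 216 + 252·p + 144·q - 120·q - 140·p·q - 80·q^2 + 240·p·q + 280·p^2·q + 160·p·q^2 - 96·q^2 - 112·p·q^2 - 64·q^3 - 144·p^2 - 168·p^3 - 96·p^2·q    [distributive law]
= 480·p + 122·p^2 + 252·p·q + 216 + 24·q - 176·q^2 + 184·p^2·q + 48·p·q^2 - 64·q^3 - 168·p^3    [combine like terms]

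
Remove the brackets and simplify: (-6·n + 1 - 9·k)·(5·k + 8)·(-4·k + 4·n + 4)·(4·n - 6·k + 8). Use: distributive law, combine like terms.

480·k²·n² + 1080·k³·n + 1048·k²·n - 480·k·n³ - 592·k·n² - 1808·k·n - 768·n³ - 2176·n² - 1152·n + 912·k³ + 2504·k² - 2592·k + 256 - 1080·k⁴

(-6·n + 1 - 9·k)·(5·k + 8)·(-4·k + 4·n + 4)·(4·n - 6·k + 8)
= (-30·k·n - 48·n + 5·k + 8 - 45·k² - 72·k)·(-4·k + 4·n + 4)·(4·n - 6·k + 8)    [distributive law]
= (-30·k·n - 48·n - 67·k + 8 - 45·k²)·(-4·k + 4·n + 4)·(4·n - 6·k + 8)    [combine like terms]
= (120·k²·n - 120·k·n² - 120·k·n + 192·k·n - 192·n² - 192·n + 268·k² - 268·k·n - 268·k - 32·k + 32·n + 32 + 180·k³ - 180·k²·n - 180·k²)·(4·n - 6·k + 8)    [distributive law]
= (-60·k²·n - 120·k·n² - 196·k·n - 192·n² - 160·n + 88·k² - 300·k + 32 + 180·k³)·(4·n - 6·k + 8)    [combine like terms]
= -240·k²·n² + 360·k³·n - 480·k²·n - 480·k·n³ + 720·k²·n² - 960·k·n² - 784·k·n² + 1176·k²·n - 1568·k·n - 768·n³ + 1152·k·n² - 1536·n² - 640·n² + 960·k·n - 1280·n + 352·k²·n - 528·k³ + 704·k² - 1200·k·n + 1800·k² - 2400·k + 128·n - 192·k + 256 + 720·k³·n - 1080·k⁴ + 1440·k³    [distributive law]
= 480·k²·n² + 1080·k³·n + 1048·k²·n - 480·k·n³ - 592·k·n² - 1808·k·n - 768·n³ - 2176·n² - 1152·n + 912·k³ + 2504·k² - 2592·k + 256 - 1080·k⁴    [combine like terms]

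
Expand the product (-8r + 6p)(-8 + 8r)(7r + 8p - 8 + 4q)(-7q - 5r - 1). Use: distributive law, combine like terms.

-7744qr^2 - 4352r^3 + 1600r^2 + 2224pqr + 1216pr^2 - 1712pr + 3328qr + 512r - 1792q^2r + 4416qr^3 + 2240r^4 + 272pqr^2 + 880pr^3 + 1792q^2r^2 + 2688p^2q + 1536p^2r + 384p^2 - 2496pq - 384p + 1344pq^2 - 2688p^2qr - 1920p^2r^2 - 1344pq^2r

(-8r + 6p)(-8 + 8r)(7r + 8p - 8 + 4q)(-7q - 5r - 1)
= (64r - 64r^2 - 48p + 48pr)(7r + 8p - 8 + 4q)(-7q - 5r - 1)    [distributive law]
= (448r^2 + 512pr - 512r + 256qr - 448r^3 - 512pr^2 + 512r^2 - 256qr^2 - 336pr - 384p^2 + 384p - 192pq + 336pr^2 + 384p^2r - 384pr + 192pqr)(-7q - 5r - 1)    [distributive law]
= (960r^2 - 208pr - 512r + 256qr - 448r^3 - 176pr^2 - 256qr^2 - 384p^2 + 384p - 192pq + 384p^2r + 192pqr)(-7q - 5r - 1)    [combine like terms]
= -6720qr^2 - 4800r^3 - 960r^2 + 1456pqr + 1040pr^2 + 208pr + 3584qr + 2560r^2 + 512r - 1792q^2r - 1280qr^2 - 256qr + 3136qr^3 + 2240r^4 + 448r^3 + 1232pqr^2 + 880pr^3 + 176pr^2 + 1792q^2r^2 + 1280qr^3 + 256qr^2 + 2688p^2q + 1920p^2r + 384p^2 - 2688pq - 1920pr - 384p + 1344pq^2 + 960pqr + 192pq - 2688p^2qr - 1920p^2r^2 - 384p^2r - 1344pq^2r - 960pqr^2 - 192pqr    [distributive law]
= -7744qr^2 - 4352r^3 + 1600r^2 + 2224pqr + 1216pr^2 - 1712pr + 3328qr + 512r - 1792q^2r + 4416qr^3 + 2240r^4 + 272pqr^2 + 880pr^3 + 1792q^2r^2 + 2688p^2q + 1536p^2r + 384p^2 - 2496pq - 384p + 1344pq^2 - 2688p^2qr - 1920p^2r^2 - 1344pq^2r    [combine like terms]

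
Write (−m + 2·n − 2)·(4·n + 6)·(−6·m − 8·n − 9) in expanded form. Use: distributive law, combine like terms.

(−m + 2·n − 2)·(4·n + 6)·(−6·m − 8·n − 9)
= (−4·m·n − 6·m + 8·n² + 12·n − 8·n − 12)·(−6·m − 8·n − 9)    [distributive law]
= (−4·m·n − 6·m + 8·n² + 4·n − 12)·(−6·m − 8·n − 9)    [combine like terms]
= 24·m²·n + 32·m·n² + 36·m·n + 36·m² + 48·m·n + 54·m − 48·m·n² − 64·n³ − 72·n² − 24·m·n − 32·n² − 36·n + 72·m + 96·n + 108    [distributive law]
= 24·m²·n − 16·m·n² + 60·m·n + 36·m² + 126·m − 64·n³ − 104·n² + 60·n + 108    [combine like terms]

24·m²·n − 16·m·n² + 60·m·n + 36·m² + 126·m − 64·n³ − 104·n² + 60·n + 108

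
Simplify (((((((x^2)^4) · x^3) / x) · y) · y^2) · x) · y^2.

(((((((x^2)^4) · x^3) / x) · y) · y^2) · x) · y^2
= (((((x^8 · x^3) / x) · y) · y^2) · x) · y^2    [power of a power]
= ((((x^11 / x) · y) · y^2) · x) · y^2    [product of powers]
= (((x^10 · y) · y^2) · x) · y^2    [quotient of powers]
= x^11y^5    [product of powers]

x^11y^5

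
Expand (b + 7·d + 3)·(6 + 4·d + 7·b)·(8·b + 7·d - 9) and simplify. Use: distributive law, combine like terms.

153·b^2 + 144·b·d - 99·b + 473·b^2·d + 595·b·d^2 + 56·b^3 + 126·d^2 - 360·d + 196·d^3 - 162

(b + 7·d + 3)·(6 + 4·d + 7·b)·(8·b + 7·d - 9)
= (6·b + 4·b·d + 7·b^2 + 42·d + 28·d^2 + 49·b·d + 18 + 12·d + 21·b)·(8·b + 7·d - 9)    [distributive law]
= (27·b + 53·b·d + 7·b^2 + 54·d + 28·d^2 + 18)·(8·b + 7·d - 9)    [combine like terms]
= 216·b^2 + 189·b·d - 243·b + 424·b^2·d + 371·b·d^2 - 477·b·d + 56·b^3 + 49·b^2·d - 63·b^2 + 432·b·d + 378·d^2 - 486·d + 224·b·d^2 + 196·d^3 - 252·d^2 + 144·b + 126·d - 162    [distributive law]
= 153·b^2 + 144·b·d - 99·b + 473·b^2·d + 595·b·d^2 + 56·b^3 + 126·d^2 - 360·d + 196·d^3 - 162    [combine like terms]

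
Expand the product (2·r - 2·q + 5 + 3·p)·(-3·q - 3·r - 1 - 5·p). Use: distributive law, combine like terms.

-6·r^2 - 17·r - 19·p·r + 6·q^2 - 13·q + p·q - 5 - 28·p - 15·p^2

(2·r - 2·q + 5 + 3·p)·(-3·q - 3·r - 1 - 5·p)
= -6·q·r - 6·r^2 - 2·r - 10·p·r + 6·q^2 + 6·q·r + 2·q + 10·p·q - 15·q - 15·r - 5 - 25·p - 9·p·q - 9·p·r - 3·p - 15·p^2    [distributive law]
= -6·r^2 - 17·r - 19·p·r + 6·q^2 - 13·q + p·q - 5 - 28·p - 15·p^2    [combine like terms]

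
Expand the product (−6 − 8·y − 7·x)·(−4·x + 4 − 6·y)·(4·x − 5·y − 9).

−268·x^2 − 630·x·y − 60·x + 84·y + 216 − 452·y^2 + 156·x^2·y − 178·x·y^2 − 240·y^3 + 112·x^3

(−6 − 8·y − 7·x)·(−4·x + 4 − 6·y)·(4·x − 5·y − 9)
= (24·x − 24 + 36·y + 32·x·y − 32·y + 48·y^2 + 28·x^2 − 28·x + 42·x·y)·(4·x − 5·y − 9)    [distributive law]
= (−4·x − 24 + 4·y + 74·x·y + 48·y^2 + 28·x^2)·(4·x − 5·y − 9)    [combine like terms]
= −16·x^2 + 20·x·y + 36·x − 96·x + 120·y + 216 + 16·x·y − 20·y^2 − 36·y + 296·x^2·y − 370·x·y^2 − 666·x·y + 192·x·y^2 − 240·y^3 − 432·y^2 + 112·x^3 − 140·x^2·y − 252·x^2    [distributive law]
= −268·x^2 − 630·x·y − 60·x + 84·y + 216 − 452·y^2 + 156·x^2·y − 178·x·y^2 − 240·y^3 + 112·x^3    [combine like terms]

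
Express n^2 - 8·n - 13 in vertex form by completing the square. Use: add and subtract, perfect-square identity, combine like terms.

n^2 - 8·n - 13
= n^2 - 8·n + 16 - 16 - 13    [add and subtract 16]
= (n - 4)^2 - 16 - 13    [perfect-square identity]
= (n - 4)^2 - 29    [combine constants]

(n - 4)^2 - 29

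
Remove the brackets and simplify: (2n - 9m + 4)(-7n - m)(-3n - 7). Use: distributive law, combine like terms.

42n^3 + 182n^2 - 183mn^2 - 415mn - 27m^2n - 63m^2 + 196n + 28m

(2n - 9m + 4)(-7n - m)(-3n - 7)
= (-14n^2 - 2mn + 63mn + 9m^2 - 28n - 4m)(-3n - 7)    [distributive law]
= (-14n^2 + 61mn + 9m^2 - 28n - 4m)(-3n - 7)    [combine like terms]
= 42n^3 + 98n^2 - 183mn^2 - 427mn - 27m^2n - 63m^2 + 84n^2 + 196n + 12mn + 28m    [distributive law]
= 42n^3 + 182n^2 - 183mn^2 - 415mn - 27m^2n - 63m^2 + 196n + 28m    [combine like terms]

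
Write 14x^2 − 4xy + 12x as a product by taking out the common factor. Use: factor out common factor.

14x^2 − 4xy + 12x
= 2(7x^2 − 2xy + 6x)    [factor out 2]
= 2x(7x − 2y + 6)    [factor out x]

2x(7x − 2y + 6)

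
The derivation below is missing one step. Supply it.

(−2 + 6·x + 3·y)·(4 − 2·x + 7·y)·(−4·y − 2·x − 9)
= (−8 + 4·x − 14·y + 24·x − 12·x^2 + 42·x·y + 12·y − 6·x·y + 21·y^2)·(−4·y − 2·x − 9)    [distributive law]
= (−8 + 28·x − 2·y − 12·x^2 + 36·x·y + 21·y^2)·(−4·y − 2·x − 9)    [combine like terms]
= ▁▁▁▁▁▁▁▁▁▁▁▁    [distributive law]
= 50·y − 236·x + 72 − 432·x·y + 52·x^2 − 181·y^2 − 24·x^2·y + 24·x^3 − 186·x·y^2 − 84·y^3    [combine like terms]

After distributive law, the bracketed line is:

32·y + 16·x + 72 − 112·x·y − 56·x^2 − 252·x + 8·y^2 + 4·x·y + 18·y + 48·x^2·y + 24·x^3 + 108·x^2 − 144·x·y^2 − 72·x^2·y − 324·x·y − 84·y^3 − 42·x·y^2 − 189·y^2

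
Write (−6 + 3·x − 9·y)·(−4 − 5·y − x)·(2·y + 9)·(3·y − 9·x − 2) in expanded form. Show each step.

(−6 + 3·x − 9·y)·(−4 − 5·y − x)·(2·y + 9)·(3·y − 9·x − 2)
= (24 + 30·y + 6·x − 12·x − 15·x·y − 3·x^2 + 36·y + 45·y^2 + 9·x·y)·(2·y + 9)·(3·y − 9·x − 2)    [distributive law]
= (24 + 66·y − 6·x − 6·x·y − 3·x^2 + 45·y^2)·(2·y + 9)·(3·y − 9·x − 2)    [combine like terms]
= (48·y + 216 + 132·y^2 + 594·y − 12·x·y − 54·x − 12·x·y^2 − 54·x·y − 6·x^2·y − 27·x^2 + 90·y^3 + 405·y^2)·(3·y − 9·x − 2)    [distributive law]
= (642·y + 216 + 537·y^2 − 66·x·y − 54·x − 12·x·y^2 − 6·x^2·y − 27·x^2 + 90·y^3)·(3·y − 9·x − 2)    [combine like terms]
= 1926·y^2 − 5778·x·y − 1284·y + 648·y − 1944·x − 432 + 1611·y^3 − 4833·x·y^2 − 1074·y^2 − 198·x·y^2 + 594·x^2·y + 132·x·y − 162·x·y + 486·x^2 + 108·x − 36·x·y^3 + 108·x^2·y^2 + 24·x·y^2 − 18·x^2·y^2 + 54·x^3·y + 12·x^2·y − 81·x^2·y + 243·x^3 + 54·x^2 + 270·y^4 − 810·x·y^3 − 180·y^3    [distributive law]
= 852·y^2 − 5808·x·y − 636·y − 1836·x − 432 + 1431·y^3 − 5007·x·y^2 + 525·x^2·y + 540·x^2 − 846·x·y^3 + 90·x^2·y^2 + 54·x^3·y + 243·x^3 + 270·y^4    [combine like terms]

852·y^2 − 5808·x·y − 636·y − 1836·x − 432 + 1431·y^3 − 5007·x·y^2 + 525·x^2·y + 540·x^2 − 846·x·y^3 + 90·x^2·y^2 + 54·x^3·y + 243·x^3 + 270·y^4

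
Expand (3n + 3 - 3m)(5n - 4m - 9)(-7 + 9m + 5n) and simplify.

-165n^2 + 75n^3 + 156mn - 183m^2n - 51n - 348m + 51m^2 + 189 + 108m^3

(3n + 3 - 3m)(5n - 4m - 9)(-7 + 9m + 5n)
= (15n^2 - 12mn - 27n + 15n - 12m - 27 - 15mn + 12m^2 + 27m)(-7 + 9m + 5n)    [distributive law]
= (15n^2 - 27mn - 12n + 15m - 27 + 12m^2)(-7 + 9m + 5n)    [combine like terms]
= -105n^2 + 135mn^2 + 75n^3 + 189mn - 243m^2n - 135mn^2 + 84n - 108mn - 60n^2 - 105m + 135m^2 + 75mn + 189 - 243m - 135n - 84m^2 + 108m^3 + 60m^2n    [distributive law]
= -165n^2 + 75n^3 + 156mn - 183m^2n - 51n - 348m + 51m^2 + 189 + 108m^3    [combine like terms]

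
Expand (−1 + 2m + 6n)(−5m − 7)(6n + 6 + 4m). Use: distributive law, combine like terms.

−402mn − 26m − 96m^2 − 210n + 42 − 180m^2n − 40m^3 − 180mn^2 − 252n^2

(−1 + 2m + 6n)(−5m − 7)(6n + 6 + 4m)
= (5m + 7 − 10m^2 − 14m − 30mn − 42n)(6n + 6 + 4m)    [distributive law]
= (−9m + 7 − 10m^2 − 30mn − 42n)(6n + 6 + 4m)    [combine like terms]
= −54mn − 54m − 36m^2 + 42n + 42 + 28m − 60m^2n − 60m^2 − 40m^3 − 180mn^2 − 180mn − 120m^2n − 252n^2 − 252n − 168mn    [distributive law]
= −402mn − 26m − 96m^2 − 210n + 42 − 180m^2n − 40m^3 − 180mn^2 − 252n^2    [combine like terms]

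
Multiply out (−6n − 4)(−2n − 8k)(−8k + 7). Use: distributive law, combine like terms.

−96kn² + 84n² − 384k²n + 272kn + 56n − 256k² + 224k

(−6n − 4)(−2n − 8k)(−8k + 7)
= (12n² + 48kn + 8n + 32k)(−8k + 7)    [distributive law]
= −96kn² + 84n² − 384k²n + 336kn − 64kn + 56n − 256k² + 224k    [distributive law]
= −96kn² + 84n² − 384k²n + 272kn + 56n − 256k² + 224k    [combine like terms]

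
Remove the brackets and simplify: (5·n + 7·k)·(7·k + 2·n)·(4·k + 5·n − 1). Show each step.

441·k^2·n + 285·k·n^2 − 49·k·n + 50·n^3 − 10·n^2 + 196·k^3 − 49·k^2

(5·n + 7·k)·(7·k + 2·n)·(4·k + 5·n − 1)
= (35·k·n + 10·n^2 + 49·k^2 + 14·k·n)·(4·k + 5·n − 1)    [distributive law]
= (49·k·n + 10·n^2 + 49·k^2)·(4·k + 5·n − 1)    [combine like terms]
= 196·k^2·n + 245·k·n^2 − 49·k·n + 40·k·n^2 + 50·n^3 − 10·n^2 + 196·k^3 + 245·k^2·n − 49·k^2    [distributive law]
= 441·k^2·n + 285·k·n^2 − 49·k·n + 50·n^3 − 10·n^2 + 196·k^3 − 49·k^2    [combine like terms]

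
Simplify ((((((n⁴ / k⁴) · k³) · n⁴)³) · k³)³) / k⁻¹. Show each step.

((((((n⁴ / k⁴) · k³) · n⁴)³) · k³)³) / k⁻¹
= ((((((n⁴ / k⁴) · k³) · n⁴)³)³) · ((k³)³)) / k⁻¹    [power of a product]
= (((((n⁴ / k⁴) · k³) · n⁴)⁹) · ((k³)³)) / k⁻¹    [power of a power]
= (((((n⁴ / k⁴) · k³)⁹) · ((n⁴)⁹)) · ((k³)³)) / k⁻¹    [power of a product]
= (((((n⁴ / k⁴)⁹) · ((k³)⁹)) · ((n⁴)⁹)) · ((k³)³)) / k⁻¹    [power of a product]
= ((((((n⁴)⁹) / ((k⁴)⁹)) · ((k³)⁹)) · ((n⁴)⁹)) · ((k³)³)) / k⁻¹    [power of a quotient]
= ((((n³⁶ / ((k⁴)⁹)) · ((k³)⁹)) · ((n⁴)⁹)) · ((k³)³)) / k⁻¹    [power of a power]
= ((((n³⁶ / k³⁶) · ((k³)⁹)) · ((n⁴)⁹)) · ((k³)³)) / k⁻¹    [power of a power]
= ((((n³⁶ / k³⁶) · k²⁷) · ((n⁴)⁹)) · ((k³)³)) / k⁻¹    [power of a power]
= ((((n³⁶ / k³⁶) · k²⁷) · n³⁶) · ((k³)³)) / k⁻¹    [power of a power]
= ((((n³⁶ / k³⁶) · k²⁷) · n³⁶) · k⁹) / k⁻¹    [power of a power]
= kn⁷²    [quotient of powers; product of powers]

kn⁷²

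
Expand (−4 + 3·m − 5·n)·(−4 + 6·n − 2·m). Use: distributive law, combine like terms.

(−4 + 3·m − 5·n)·(−4 + 6·n − 2·m)
= 16 − 24·n + 8·m − 12·m + 18·m·n − 6·m^2 + 20·n − 30·n^2 + 10·m·n    [distributive law]
= 16 − 4·n − 4·m + 28·m·n − 6·m^2 − 30·n^2    [combine like terms]

16 − 4·n − 4·m + 28·m·n − 6·m^2 − 30·n^2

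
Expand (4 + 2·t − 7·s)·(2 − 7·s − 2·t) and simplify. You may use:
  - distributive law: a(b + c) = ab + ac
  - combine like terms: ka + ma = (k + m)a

(4 + 2·t − 7·s)·(2 − 7·s − 2·t)
= 8 − 28·s − 8·t + 4·t − 14·s·t − 4·t² − 14·s + 49·s² + 14·s·t    [distributive law]
= 8 − 42·s − 4·t − 4·t² + 49·s²    [combine like terms]

8 − 42·s − 4·t − 4·t² + 49·s²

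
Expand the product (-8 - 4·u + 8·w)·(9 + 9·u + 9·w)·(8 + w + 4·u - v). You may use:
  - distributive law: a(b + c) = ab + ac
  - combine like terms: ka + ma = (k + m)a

-576 - 72·w - 1152·u + 72·v + 180·u·w - 720·u^2 + 108·u·v + 108·u^2·w - 144·u^3 + 36·u^2·v + 324·u·w^2 - 36·u·v·w + 576·w^2 + 72·w^3 - 72·v·w^2

(-8 - 4·u + 8·w)·(9 + 9·u + 9·w)·(8 + w + 4·u - v)
= (-72 - 72·u - 72·w - 36·u - 36·u^2 - 36·u·w + 72·w + 72·u·w + 72·w^2)·(8 + w + 4·u - v)    [distributive law]
= (-72 - 108·u - 36·u^2 + 36·u·w + 72·w^2)·(8 + w + 4·u - v)    [combine like terms]
= -576 - 72·w - 288·u + 72·v - 864·u - 108·u·w - 432·u^2 + 108·u·v - 288·u^2 - 36·u^2·w - 144·u^3 + 36·u^2·v + 288·u·w + 36·u·w^2 + 144·u^2·w - 36·u·v·w + 576·w^2 + 72·w^3 + 288·u·w^2 - 72·v·w^2    [distributive law]
= -576 - 72·w - 1152·u + 72·v + 180·u·w - 720·u^2 + 108·u·v + 108·u^2·w - 144·u^3 + 36·u^2·v + 324·u·w^2 - 36·u·v·w + 576·w^2 + 72·w^3 - 72·v·w^2    [combine like terms]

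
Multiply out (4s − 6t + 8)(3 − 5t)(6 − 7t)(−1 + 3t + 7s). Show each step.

936s − 3192st + 504s^2 + 3350st^2 − 1428s^2t − 1050st^3 + 980s^2t^2 + 948t − 2134t^2 + 1968t^3 − 630t^4 − 144

(4s − 6t + 8)(3 − 5t)(6 − 7t)(−1 + 3t + 7s)
= (12s − 20st − 18t + 30t^2 + 24 − 40t)(6 − 7t)(−1 + 3t + 7s)    [distributive law]
= (12s − 20st − 58t + 30t^2 + 24)(6 − 7t)(−1 + 3t + 7s)    [combine like terms]
= (72s − 84st − 120st + 140st^2 − 348t + 406t^2 + 180t^2 − 210t^3 + 144 − 168t)(−1 + 3t + 7s)    [distributive law]
= (72s − 204st + 140st^2 − 516t + 586t^2 − 210t^3 + 144)(−1 + 3t + 7s)    [combine like terms]
= −72s + 216st + 504s^2 + 204st − 612st^2 − 1428s^2t − 140st^2 + 420st^3 + 980s^2t^2 + 516t − 1548t^2 − 3612st − 586t^2 + 1758t^3 + 4102st^2 + 210t^3 − 630t^4 − 1470st^3 − 144 + 432t + 1008s    [distributive law]
= 936s − 3192st + 504s^2 + 3350st^2 − 1428s^2t − 1050st^3 + 980s^2t^2 + 948t − 2134t^2 + 1968t^3 − 630t^4 − 144    [combine like terms]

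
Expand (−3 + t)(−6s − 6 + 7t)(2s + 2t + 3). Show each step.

(−3 + t)(−6s − 6 + 7t)(2s + 2t + 3)
= (18s + 18 − 21t − 6st − 6t + 7t^2)(2s + 2t + 3)    [distributive law]
= (18s + 18 − 27t − 6st + 7t^2)(2s + 2t + 3)    [combine like terms]
= 36s^2 + 36st + 54s + 36s + 36t + 54 − 54st − 54t^2 − 81t − 12s^2t − 12st^2 − 18st + 14st^2 + 14t^3 + 21t^2    [distributive law]
= 36s^2 − 36st + 90s − 45t + 54 − 33t^2 − 12s^2t + 2st^2 + 14t^3    [combine like terms]

36s^2 − 36st + 90s − 45t + 54 − 33t^2 − 12s^2t + 2st^2 + 14t^3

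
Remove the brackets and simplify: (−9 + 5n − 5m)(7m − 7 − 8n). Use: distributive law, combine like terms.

(−9 + 5n − 5m)(7m − 7 − 8n)
= −63m + 63 + 72n + 35mn − 35n − 40n^2 − 35m^2 + 35m + 40mn    [distributive law]
= −28m + 63 + 37n + 75mn − 40n^2 − 35m^2    [combine like terms]

−28m + 63 + 37n + 75mn − 40n^2 − 35m^2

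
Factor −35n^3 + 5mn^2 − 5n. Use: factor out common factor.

5n(−7n^2 + mn − 1)

−35n^3 + 5mn^2 − 5n
= 5(−7n^3 + mn^2 − n)    [factor out 5]
= 5n(−7n^2 + mn − 1)    [factor out n]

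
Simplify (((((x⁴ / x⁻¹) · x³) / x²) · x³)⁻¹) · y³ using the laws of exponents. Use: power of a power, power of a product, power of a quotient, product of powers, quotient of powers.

(((((x⁴ / x⁻¹) · x³) / x²) · x³)⁻¹) · y³
= (((((x⁴ / x⁻¹) · x³) / x²)⁻¹) · ((x³)⁻¹)) · y³    [power of a product]
= (((((x⁴ / x⁻¹) · x³)⁻¹) / ((x²)⁻¹)) · ((x³)⁻¹)) · y³    [power of a quotient]
= (((((x⁴ / x⁻¹)⁻¹) · ((x³)⁻¹)) / ((x²)⁻¹)) · ((x³)⁻¹)) · y³    [power of a product]
= ((((((x⁴)⁻¹) / ((x⁻¹)⁻¹)) · ((x³)⁻¹)) / ((x²)⁻¹)) · ((x³)⁻¹)) · y³    [power of a quotient]
= ((((x⁻⁴ / ((x⁻¹)⁻¹)) · ((x³)⁻¹)) / ((x²)⁻¹)) · ((x³)⁻¹)) · y³    [power of a power]
= ((((x⁻⁴ / x) · ((x³)⁻¹)) / ((x²)⁻¹)) · ((x³)⁻¹)) · y³    [power of a power]
= (((x⁻⁵ · ((x³)⁻¹)) / ((x²)⁻¹)) · ((x³)⁻¹)) · y³    [quotient of powers]
= (((x⁻⁵ · x⁻³) / ((x²)⁻¹)) · ((x³)⁻¹)) · y³    [power of a power]
= ((x⁻⁸ / ((x²)⁻¹)) · ((x³)⁻¹)) · y³    [product of powers]
= ((x⁻⁸ / x⁻²) · ((x³)⁻¹)) · y³    [power of a power]
= (x⁻⁶ · ((x³)⁻¹)) · y³    [quotient of powers]
= (x⁻⁶ · x⁻³) · y³    [power of a power]
= x⁻⁹ · y³    [product of powers]
= x⁻⁹·y³    [rearrange]

x⁻⁹·y³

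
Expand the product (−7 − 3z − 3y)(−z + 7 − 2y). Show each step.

(−7 − 3z − 3y)(−z + 7 − 2y)
= 7z − 49 + 14y + 3z^2 − 21z + 6yz + 3yz − 21y + 6y^2    [distributive law]
= −14z − 49 − 7y + 3z^2 + 9yz + 6y^2    [combine like terms]

−14z − 49 − 7y + 3z^2 + 9yz + 6y^2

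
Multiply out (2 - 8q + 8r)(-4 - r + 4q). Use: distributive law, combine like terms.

(2 - 8q + 8r)(-4 - r + 4q)
= -8 - 2r + 8q + 32q + 8qr - 32q^2 - 32r - 8r^2 + 32qr    [distributive law]
= -8 - 34r + 40q + 40qr - 32q^2 - 8r^2    [combine like terms]

-8 - 34r + 40q + 40qr - 32q^2 - 8r^2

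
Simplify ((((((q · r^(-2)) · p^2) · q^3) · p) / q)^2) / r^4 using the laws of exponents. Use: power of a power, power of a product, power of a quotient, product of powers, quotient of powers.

p^6q^6r^(-8)

((((((q · r^(-2)) · p^2) · q^3) · p) / q)^2) / r^4
= ((((((q · r^(-2)) · p^2) · q^3) · p)^2) / (q^2)) / r^4    [power of a quotient]
= ((((((q · r^(-2)) · p^2) · q^3)^2) · (p^2)) / (q^2)) / r^4    [power of a product]
= ((((((q · r^(-2)) · p^2)^2) · ((q^3)^2)) · (p^2)) / (q^2)) / r^4    [power of a product]
= ((((((q · r^(-2))^2) · ((p^2)^2)) · ((q^3)^2)) · (p^2)) / (q^2)) / r^4    [power of a product]
= ((((((q^2) · ((r^(-2))^2)) · ((p^2)^2)) · ((q^3)^2)) · (p^2)) / (q^2)) / r^4    [power of a product]
= (((((q^2 · r^(-4)) · ((p^2)^2)) · ((q^3)^2)) · (p^2)) / (q^2)) / r^4    [power of a power]
= (((((q^2 · r^(-4)) · p^4) · ((q^3)^2)) · (p^2)) / (q^2)) / r^4    [power of a power]
= (((((q^2 · r^(-4)) · p^4) · q^6) · (p^2)) / (q^2)) / r^4    [power of a power]
= p^6q^6r^(-8)    [quotient of powers; product of powers]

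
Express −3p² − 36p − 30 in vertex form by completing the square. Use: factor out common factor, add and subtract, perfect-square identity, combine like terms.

−3(p + 6)² + 78

−3p² − 36p − 30
= −3(p² + 12p) − 30    [factor out -3 from the p-terms]
= −3(p² + 12p + 36 − 36) − 30    [add and subtract 36 inside the bracket]
= −3(p + 6)² + 108 − 30    [perfect-square identity]
= −3(p + 6)² + 78    [combine constants]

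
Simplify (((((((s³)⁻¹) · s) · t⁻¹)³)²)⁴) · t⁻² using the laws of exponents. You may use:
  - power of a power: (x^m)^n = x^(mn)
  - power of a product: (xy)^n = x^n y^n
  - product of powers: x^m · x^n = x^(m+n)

s⁻⁴⁸t⁻²⁶

(((((((s³)⁻¹) · s) · t⁻¹)³)²)⁴) · t⁻²
= ((((((s³)⁻¹) · s) · t⁻¹)³)⁸) · t⁻²    [power of a power]
= (((((s³)⁻¹) · s) · t⁻¹)²⁴) · t⁻²    [power of a power]
= (((((s³)⁻¹) · s)²⁴) · ((t⁻¹)²⁴)) · t⁻²    [power of a product]
= (((((s³)⁻¹)²⁴) · (s²⁴)) · ((t⁻¹)²⁴)) · t⁻²    [power of a product]
= ((((s³)⁻²⁴) · (s²⁴)) · ((t⁻¹)²⁴)) · t⁻²    [power of a power]
= ((s⁻⁷² · (s²⁴)) · ((t⁻¹)²⁴)) · t⁻²    [power of a power]
= (s⁻⁴⁸ · ((t⁻¹)²⁴)) · t⁻²    [product of powers]
= (s⁻⁴⁸ · t⁻²⁴) · t⁻²    [power of a power]
= s⁻⁴⁸t⁻²⁶    [product of powers]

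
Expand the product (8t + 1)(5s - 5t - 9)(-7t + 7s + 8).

-560st^2 + 280s^2t - 254st + 280t^3 + 219t^2 - 553t + 35s^2 - 23s - 72

(8t + 1)(5s - 5t - 9)(-7t + 7s + 8)
= (40st - 40t^2 - 72t + 5s - 5t - 9)(-7t + 7s + 8)    [distributive law]
= (40st - 40t^2 - 77t + 5s - 9)(-7t + 7s + 8)    [combine like terms]
= -280st^2 + 280s^2t + 320st + 280t^3 - 280st^2 - 320t^2 + 539t^2 - 539st - 616t - 35st + 35s^2 + 40s + 63t - 63s - 72    [distributive law]
= -560st^2 + 280s^2t - 254st + 280t^3 + 219t^2 - 553t + 35s^2 - 23s - 72    [combine like terms]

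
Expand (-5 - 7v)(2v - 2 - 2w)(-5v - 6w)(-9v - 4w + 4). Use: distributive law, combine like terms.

(-5 - 7v)(2v - 2 - 2w)(-5v - 6w)(-9v - 4w + 4)
= (-10v + 10 + 10w - 14v^2 + 14v + 14vw)(-5v - 6w)(-9v - 4w + 4)    [distributive law]
= (4v + 10 + 10w - 14v^2 + 14vw)(-5v - 6w)(-9v - 4w + 4)    [combine like terms]
= (-20v^2 - 24vw - 50v - 60w - 50vw - 60w^2 + 70v^3 + 84v^2w - 70v^2w - 84vw^2)(-9v - 4w + 4)    [distributive law]
= (-20v^2 - 74vw - 50v - 60w - 60w^2 + 70v^3 + 14v^2w - 84vw^2)(-9v - 4w + 4)    [combine like terms]
= 180v^3 + 80v^2w - 80v^2 + 666v^2w + 296vw^2 - 296vw + 450v^2 + 200vw - 200v + 540vw + 240w^2 - 240w + 540vw^2 + 240w^3 - 240w^2 - 630v^4 - 280v^3w + 280v^3 - 126v^3w - 56v^2w^2 + 56v^2w + 756v^2w^2 + 336vw^3 - 336vw^2    [distributive law]
= 460v^3 + 802v^2w + 370v^2 + 500vw^2 + 444vw - 200v - 240w + 240w^3 - 630v^4 - 406v^3w + 700v^2w^2 + 336vw^3    [combine like terms]

460v^3 + 802v^2w + 370v^2 + 500vw^2 + 444vw - 200v - 240w + 240w^3 - 630v^4 - 406v^3w + 700v^2w^2 + 336vw^3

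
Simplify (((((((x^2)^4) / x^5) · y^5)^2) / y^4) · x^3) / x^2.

x^7·y^6

(((((((x^2)^4) / x^5) · y^5)^2) / y^4) · x^3) / x^2
= (((((((x^2)^4) / x^5)^2) · ((y^5)^2)) / y^4) · x^3) / x^2    [power of a product]
= (((((((x^2)^4)^2) / ((x^5)^2)) · ((y^5)^2)) / y^4) · x^3) / x^2    [power of a quotient]
= ((((((x^2)^8) / ((x^5)^2)) · ((y^5)^2)) / y^4) · x^3) / x^2    [power of a power]
= ((((x^16 / ((x^5)^2)) · ((y^5)^2)) / y^4) · x^3) / x^2    [power of a power]
= ((((x^16 / x^10) · ((y^5)^2)) / y^4) · x^3) / x^2    [power of a power]
= (((x^6 · ((y^5)^2)) / y^4) · x^3) / x^2    [quotient of powers]
= (((x^6 · y^10) / y^4) · x^3) / x^2    [power of a power]
= x^7·y^6    [quotient of powers; product of powers]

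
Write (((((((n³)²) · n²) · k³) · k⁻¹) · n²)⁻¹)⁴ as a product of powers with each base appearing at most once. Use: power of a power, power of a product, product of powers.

k⁻⁸n⁻⁴⁰

(((((((n³)²) · n²) · k³) · k⁻¹) · n²)⁻¹)⁴
= ((((((n³)²) · n²) · k³) · k⁻¹) · n²)⁻⁴    [power of a power]
= ((((((n³)²) · n²) · k³) · k⁻¹)⁻⁴) · ((n²)⁻⁴)    [power of a product]
= ((((((n³)²) · n²) · k³)⁻⁴) · ((k⁻¹)⁻⁴)) · ((n²)⁻⁴)    [power of a product]
= ((((((n³)²) · n²)⁻⁴) · ((k³)⁻⁴)) · ((k⁻¹)⁻⁴)) · ((n²)⁻⁴)    [power of a product]
= ((((((n³)²)⁻⁴) · ((n²)⁻⁴)) · ((k³)⁻⁴)) · ((k⁻¹)⁻⁴)) · ((n²)⁻⁴)    [power of a product]
= (((((n³)⁻⁸) · ((n²)⁻⁴)) · ((k³)⁻⁴)) · ((k⁻¹)⁻⁴)) · ((n²)⁻⁴)    [power of a power]
= (((n⁻²⁴ · ((n²)⁻⁴)) · ((k³)⁻⁴)) · ((k⁻¹)⁻⁴)) · ((n²)⁻⁴)    [power of a power]
= (((n⁻²⁴ · n⁻⁸) · ((k³)⁻⁴)) · ((k⁻¹)⁻⁴)) · ((n²)⁻⁴)    [power of a power]
= ((n⁻³² · ((k³)⁻⁴)) · ((k⁻¹)⁻⁴)) · ((n²)⁻⁴)    [product of powers]
= ((n⁻³² · k⁻¹²) · ((k⁻¹)⁻⁴)) · ((n²)⁻⁴)    [power of a power]
= ((n⁻³² · k⁻¹²) · k⁴) · ((n²)⁻⁴)    [power of a power]
= ((n⁻³² · k⁻¹²) · k⁴) · n⁻⁸    [power of a power]
= k⁻⁸n⁻⁴⁰    [product of powers]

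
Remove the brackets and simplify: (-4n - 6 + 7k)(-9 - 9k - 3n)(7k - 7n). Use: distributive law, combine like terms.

(-4n - 6 + 7k)(-9 - 9k - 3n)(7k - 7n)
= (36n + 36kn + 12n^2 + 54 + 54k + 18n - 63k - 63k^2 - 21kn)(7k - 7n)    [distributive law]
= (54n + 15kn + 12n^2 + 54 - 9k - 63k^2)(7k - 7n)    [combine like terms]
= 378kn - 378n^2 + 105k^2n - 105kn^2 + 84kn^2 - 84n^3 + 378k - 378n - 63k^2 + 63kn - 441k^3 + 441k^2n    [distributive law]
= 441kn - 378n^2 + 546k^2n - 21kn^2 - 84n^3 + 378k - 378n - 63k^2 - 441k^3    [combine like terms]

441kn - 378n^2 + 546k^2n - 21kn^2 - 84n^3 + 378k - 378n - 63k^2 - 441k^3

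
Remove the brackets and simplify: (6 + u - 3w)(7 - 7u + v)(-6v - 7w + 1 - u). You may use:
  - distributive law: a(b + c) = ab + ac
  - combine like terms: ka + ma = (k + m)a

(6 + u - 3w)(7 - 7u + v)(-6v - 7w + 1 - u)
= (42 - 42u + 6v + 7u - 7u² + uv - 21w + 21uw - 3vw)(-6v - 7w + 1 - u)    [distributive law]
= (42 - 35u + 6v - 7u² + uv - 21w + 21uw - 3vw)(-6v - 7w + 1 - u)    [combine like terms]
= -252v - 294w + 42 - 42u + 210uv + 245uw - 35u + 35u² - 36v² - 42vw + 6v - 6uv + 42u²v + 49u²w - 7u² + 7u³ - 6uv² - 7uvw + uv - u²v + 126vw + 147w² - 21w + 21uw - 126uvw - 147uw² + 21uw - 21u²w + 18v²w + 21vw² - 3vw + 3uvw    [distributive law]
= -246v - 315w + 42 - 77u + 205uv + 287uw + 28u² - 36v² + 81vw + 41u²v + 28u²w + 7u³ - 6uv² - 130uvw + 147w² - 147uw² + 18v²w + 21vw²    [combine like terms]

-246v - 315w + 42 - 77u + 205uv + 287uw + 28u² - 36v² + 81vw + 41u²v + 28u²w + 7u³ - 6uv² - 130uvw + 147w² - 147uw² + 18v²w + 21vw²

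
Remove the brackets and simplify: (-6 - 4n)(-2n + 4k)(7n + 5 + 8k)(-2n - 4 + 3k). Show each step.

(-6 - 4n)(-2n + 4k)(7n + 5 + 8k)(-2n - 4 + 3k)
= (12n - 24k + 8n² - 16kn)(7n + 5 + 8k)(-2n - 4 + 3k)    [distributive law]
= (84n² + 60n + 96kn - 168kn - 120k - 192k² + 56n³ + 40n² + 64kn² - 112kn² - 80kn - 128k²n)(-2n - 4 + 3k)    [distributive law]
= (124n² + 60n - 152kn - 120k - 192k² + 56n³ - 48kn² - 128k²n)(-2n - 4 + 3k)    [combine like terms]
= -248n³ - 496n² + 372kn² - 120n² - 240n + 180kn + 304kn² + 608kn - 456k²n + 240kn + 480k - 360k² + 384k²n + 768k² - 576k³ - 112n⁴ - 224n³ + 168kn³ + 96kn³ + 192kn² - 144k²n² + 256k²n² + 512k²n - 384k³n    [distributive law]
= -472n³ - 616n² + 868kn² - 240n + 1028kn + 440k²n + 480k + 408k² - 576k³ - 112n⁴ + 264kn³ + 112k²n² - 384k³n    [combine like terms]

-472n³ - 616n² + 868kn² - 240n + 1028kn + 440k²n + 480k + 408k² - 576k³ - 112n⁴ + 264kn³ + 112k²n² - 384k³n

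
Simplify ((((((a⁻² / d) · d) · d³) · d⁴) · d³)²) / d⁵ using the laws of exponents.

((((((a⁻² / d) · d) · d³) · d⁴) · d³)²) / d⁵
= ((((((a⁻² / d) · d) · d³) · d⁴)²) · ((d³)²)) / d⁵    [power of a product]
= ((((((a⁻² / d) · d) · d³)²) · ((d⁴)²)) · ((d³)²)) / d⁵    [power of a product]
= ((((((a⁻² / d) · d)²) · ((d³)²)) · ((d⁴)²)) · ((d³)²)) / d⁵    [power of a product]
= ((((((a⁻² / d)²) · (d²)) · ((d³)²)) · ((d⁴)²)) · ((d³)²)) / d⁵    [power of a product]
= (((((((a⁻²)²) / (d²)) · (d²)) · ((d³)²)) · ((d⁴)²)) · ((d³)²)) / d⁵    [power of a quotient]
= (((((a⁻⁴ / (d²)) · (d²)) · ((d³)²)) · ((d⁴)²)) · ((d³)²)) / d⁵    [power of a power]
= (((((a⁻⁴ / d²) · d²) · d⁶) · ((d⁴)²)) · ((d³)²)) / d⁵    [power of a power]
= (((((a⁻⁴ / d²) · d²) · d⁶) · d⁸) · ((d³)²)) / d⁵    [power of a power]
= (((((a⁻⁴ / d²) · d²) · d⁶) · d⁸) · d⁶) / d⁵    [power of a power]
= a⁻⁴d¹⁵    [quotient of powers; product of powers]

a⁻⁴d¹⁵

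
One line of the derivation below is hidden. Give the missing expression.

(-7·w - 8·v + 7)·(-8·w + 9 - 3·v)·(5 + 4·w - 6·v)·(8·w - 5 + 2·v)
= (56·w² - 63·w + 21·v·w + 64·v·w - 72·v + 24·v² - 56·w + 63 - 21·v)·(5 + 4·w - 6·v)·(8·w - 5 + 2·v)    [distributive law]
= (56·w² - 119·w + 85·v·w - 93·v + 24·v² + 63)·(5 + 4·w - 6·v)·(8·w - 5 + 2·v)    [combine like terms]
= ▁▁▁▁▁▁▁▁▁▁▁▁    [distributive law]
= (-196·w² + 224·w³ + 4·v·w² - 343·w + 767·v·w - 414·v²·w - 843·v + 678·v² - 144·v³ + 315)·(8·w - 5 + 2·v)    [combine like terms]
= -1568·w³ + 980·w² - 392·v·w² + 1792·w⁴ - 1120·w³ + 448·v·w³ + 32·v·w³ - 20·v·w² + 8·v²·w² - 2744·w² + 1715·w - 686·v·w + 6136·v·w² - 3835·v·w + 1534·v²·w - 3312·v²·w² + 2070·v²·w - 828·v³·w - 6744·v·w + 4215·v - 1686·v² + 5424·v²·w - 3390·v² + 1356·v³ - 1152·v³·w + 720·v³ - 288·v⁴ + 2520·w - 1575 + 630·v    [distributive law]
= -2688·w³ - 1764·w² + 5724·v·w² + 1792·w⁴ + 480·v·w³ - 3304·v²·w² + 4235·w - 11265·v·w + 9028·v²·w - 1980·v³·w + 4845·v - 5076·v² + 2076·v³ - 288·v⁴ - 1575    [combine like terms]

After distributive law, the bracketed line is:

(280·w² + 224·w³ - 336·v·w² - 595·w - 476·w² + 714·v·w + 425·v·w + 340·v·w² - 510·v²·w - 465·v - 372·v·w + 558·v² + 120·v² + 96·v²·w - 144·v³ + 315 + 252·w - 378·v)·(8·w - 5 + 2·v)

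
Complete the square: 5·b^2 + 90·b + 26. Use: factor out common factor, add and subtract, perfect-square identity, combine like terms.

5·b^2 + 90·b + 26
= 5(b^2 + 18·b) + 26    [factor out 5 from the b-terms]
= 5(b^2 + 18·b + 81 − 81) + 26    [add and subtract 81 inside the bracket]
= 5(b + 9)^2 − 405 + 26    [perfect-square identity]
= 5(b + 9)^2 − 379    [combine constants]

5(b + 9)^2 − 379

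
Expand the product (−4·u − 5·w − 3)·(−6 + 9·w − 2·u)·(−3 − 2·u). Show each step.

(−4·u − 5·w − 3)·(−6 + 9·w − 2·u)·(−3 − 2·u)
= (24·u − 36·u·w + 8·u^2 + 30·w − 45·w^2 + 10·u·w + 18 − 27·w + 6·u)·(−3 − 2·u)    [distributive law]
= (30·u − 26·u·w + 8·u^2 + 3·w − 45·w^2 + 18)·(−3 − 2·u)    [combine like terms]
= −90·u − 60·u^2 + 78·u·w + 52·u^2·w − 24·u^2 − 16·u^3 − 9·w − 6·u·w + 135·w^2 + 90·u·w^2 − 54 − 36·u    [distributive law]
= −126·u − 84·u^2 + 72·u·w + 52·u^2·w − 16·u^3 − 9·w + 135·w^2 + 90·u·w^2 − 54    [combine like terms]

−126·u − 84·u^2 + 72·u·w + 52·u^2·w − 16·u^3 − 9·w + 135·w^2 + 90·u·w^2 − 54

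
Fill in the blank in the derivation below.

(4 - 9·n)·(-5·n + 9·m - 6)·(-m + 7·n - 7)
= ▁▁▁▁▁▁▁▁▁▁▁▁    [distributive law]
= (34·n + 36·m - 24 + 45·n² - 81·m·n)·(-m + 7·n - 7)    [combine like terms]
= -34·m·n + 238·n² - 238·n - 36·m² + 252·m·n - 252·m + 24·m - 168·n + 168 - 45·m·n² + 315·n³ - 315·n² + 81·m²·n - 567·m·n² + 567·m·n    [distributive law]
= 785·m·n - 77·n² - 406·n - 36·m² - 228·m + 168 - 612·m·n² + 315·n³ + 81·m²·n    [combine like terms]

By distributive law:

(-20·n + 36·m - 24 + 45·n² - 81·m·n + 54·n)·(-m + 7·n - 7)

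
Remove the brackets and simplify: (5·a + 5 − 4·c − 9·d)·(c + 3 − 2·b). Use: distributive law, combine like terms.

(5·a + 5 − 4·c − 9·d)·(c + 3 − 2·b)
= 5·a·c + 15·a − 10·a·b + 5·c + 15 − 10·b − 4·c^2 − 12·c + 8·b·c − 9·c·d − 27·d + 18·b·d    [distributive law]
= 5·a·c + 15·a − 10·a·b − 7·c + 15 − 10·b − 4·c^2 + 8·b·c − 9·c·d − 27·d + 18·b·d    [combine like terms]

5·a·c + 15·a − 10·a·b − 7·c + 15 − 10·b − 4·c^2 + 8·b·c − 9·c·d − 27·d + 18·b·d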